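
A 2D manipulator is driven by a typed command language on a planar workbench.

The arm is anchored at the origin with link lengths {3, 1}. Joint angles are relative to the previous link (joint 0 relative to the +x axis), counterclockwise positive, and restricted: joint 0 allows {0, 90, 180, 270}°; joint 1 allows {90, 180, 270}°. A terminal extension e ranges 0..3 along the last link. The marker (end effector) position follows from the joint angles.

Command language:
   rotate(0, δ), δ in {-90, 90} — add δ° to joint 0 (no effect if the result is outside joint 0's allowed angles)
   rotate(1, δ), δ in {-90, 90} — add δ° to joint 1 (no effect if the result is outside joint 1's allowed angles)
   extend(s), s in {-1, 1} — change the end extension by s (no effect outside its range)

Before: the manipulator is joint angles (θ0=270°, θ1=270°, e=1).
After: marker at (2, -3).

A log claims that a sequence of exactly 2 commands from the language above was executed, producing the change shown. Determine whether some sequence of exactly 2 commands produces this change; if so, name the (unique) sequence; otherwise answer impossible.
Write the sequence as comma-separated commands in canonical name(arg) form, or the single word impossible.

t0: joint angles (θ0=270°, θ1=270°, e=1)
1. rotate(1, -90) → joint angles (θ0=270°, θ1=180°, e=1)
2. rotate(1, -90) → joint angles (θ0=270°, θ1=90°, e=1)
no other 2-command option fits: unique.

rotate(1, -90), rotate(1, -90)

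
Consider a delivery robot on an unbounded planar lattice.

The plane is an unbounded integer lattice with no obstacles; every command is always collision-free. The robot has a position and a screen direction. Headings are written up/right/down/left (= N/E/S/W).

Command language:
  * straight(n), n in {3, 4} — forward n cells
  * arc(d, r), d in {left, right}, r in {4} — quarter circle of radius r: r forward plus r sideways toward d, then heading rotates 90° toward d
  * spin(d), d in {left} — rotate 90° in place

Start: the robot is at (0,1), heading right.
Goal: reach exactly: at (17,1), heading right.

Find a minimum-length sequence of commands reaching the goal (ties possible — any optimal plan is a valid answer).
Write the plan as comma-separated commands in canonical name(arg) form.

t0: at (0,1), heading right
1. straight(4) → at (4,1), heading right
2. straight(4) → at (8,1), heading right
3. straight(3) → at (11,1), heading right
4. straight(3) → at (14,1), heading right
5. straight(3) → at (17,1), heading right
no 4-step plan works, so 5 is optimal.

straight(4), straight(4), straight(3), straight(3), straight(3)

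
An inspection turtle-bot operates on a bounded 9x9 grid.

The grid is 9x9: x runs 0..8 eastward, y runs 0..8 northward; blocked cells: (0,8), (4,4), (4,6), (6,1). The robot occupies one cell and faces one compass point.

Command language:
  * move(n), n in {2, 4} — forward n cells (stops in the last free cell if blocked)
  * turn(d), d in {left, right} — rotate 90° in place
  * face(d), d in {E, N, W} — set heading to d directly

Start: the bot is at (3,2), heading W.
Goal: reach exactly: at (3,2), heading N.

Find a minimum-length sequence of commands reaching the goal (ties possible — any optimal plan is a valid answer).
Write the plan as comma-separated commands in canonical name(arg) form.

face(N)

begin: at (3,2), heading W
step 1 (face(N)): at (3,2), heading N
minimal: 1 command(s), checked below 1.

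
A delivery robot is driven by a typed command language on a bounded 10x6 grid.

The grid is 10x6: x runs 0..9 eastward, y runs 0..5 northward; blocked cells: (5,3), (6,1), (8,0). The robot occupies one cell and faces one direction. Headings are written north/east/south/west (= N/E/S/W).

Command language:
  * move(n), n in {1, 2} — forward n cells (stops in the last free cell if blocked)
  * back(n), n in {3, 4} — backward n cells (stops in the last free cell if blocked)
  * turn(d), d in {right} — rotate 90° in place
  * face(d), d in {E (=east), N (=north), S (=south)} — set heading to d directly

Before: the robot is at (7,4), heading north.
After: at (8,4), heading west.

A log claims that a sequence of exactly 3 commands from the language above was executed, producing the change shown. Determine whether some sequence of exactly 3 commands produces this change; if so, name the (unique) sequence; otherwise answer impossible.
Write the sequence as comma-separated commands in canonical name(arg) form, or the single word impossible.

checked all 3-command options: none fits.

impossible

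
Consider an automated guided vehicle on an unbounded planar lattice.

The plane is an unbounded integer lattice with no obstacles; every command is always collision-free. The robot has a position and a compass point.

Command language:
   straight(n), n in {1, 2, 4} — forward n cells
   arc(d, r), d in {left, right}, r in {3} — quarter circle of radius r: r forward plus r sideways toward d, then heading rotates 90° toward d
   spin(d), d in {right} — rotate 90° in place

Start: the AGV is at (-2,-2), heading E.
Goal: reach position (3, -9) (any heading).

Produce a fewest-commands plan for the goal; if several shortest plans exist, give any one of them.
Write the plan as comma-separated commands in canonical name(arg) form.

straight(2), arc(right, 3), straight(4)

t0: at (-2,-2), heading E
t=1 straight(2) ⇒ at (0,-2), heading E
t=2 arc(right, 3) ⇒ at (3,-5), heading S
t=3 straight(4) ⇒ at (3,-9), heading S
nothing shorter than 3 reaches the goal.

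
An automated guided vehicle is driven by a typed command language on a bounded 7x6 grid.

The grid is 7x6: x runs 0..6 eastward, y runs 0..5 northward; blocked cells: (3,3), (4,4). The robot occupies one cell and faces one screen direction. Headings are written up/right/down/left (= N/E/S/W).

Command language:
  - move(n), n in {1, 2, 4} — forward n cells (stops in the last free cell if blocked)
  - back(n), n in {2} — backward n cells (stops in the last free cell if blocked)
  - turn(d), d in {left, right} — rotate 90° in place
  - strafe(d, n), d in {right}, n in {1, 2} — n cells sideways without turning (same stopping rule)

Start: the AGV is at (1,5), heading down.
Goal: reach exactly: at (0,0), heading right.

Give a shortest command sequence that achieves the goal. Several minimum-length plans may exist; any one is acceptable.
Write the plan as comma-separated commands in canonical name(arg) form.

start: at (1,5), heading down
t=1 strafe(right, 1) ⇒ at (0,5), heading down
t=2 move(2) ⇒ at (0,3), heading down
t=3 move(4) ⇒ at (0,0), heading down
t=4 turn(left) ⇒ at (0,0), heading right
no 3-step plan works, so 4 is optimal.

strafe(right, 1), move(2), move(4), turn(left)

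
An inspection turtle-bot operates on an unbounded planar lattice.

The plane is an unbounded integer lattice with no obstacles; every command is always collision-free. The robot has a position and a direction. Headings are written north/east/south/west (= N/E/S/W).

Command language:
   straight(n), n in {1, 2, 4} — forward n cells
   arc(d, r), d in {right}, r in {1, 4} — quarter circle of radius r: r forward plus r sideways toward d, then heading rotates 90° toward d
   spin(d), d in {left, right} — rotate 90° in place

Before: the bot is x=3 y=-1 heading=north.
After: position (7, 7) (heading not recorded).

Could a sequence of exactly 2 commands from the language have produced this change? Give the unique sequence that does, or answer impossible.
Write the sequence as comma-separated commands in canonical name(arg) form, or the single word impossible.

straight(4), arc(right, 4)

key: running arc(right, 4) before straight(4) would end elsewhere — order is forced
begin: x=3 y=-1 heading=north
1. straight(4) → x=3 y=3 heading=north
2. arc(right, 4) → x=7 y=7 heading=east
uniquely the one of 49 2-step routes that fits.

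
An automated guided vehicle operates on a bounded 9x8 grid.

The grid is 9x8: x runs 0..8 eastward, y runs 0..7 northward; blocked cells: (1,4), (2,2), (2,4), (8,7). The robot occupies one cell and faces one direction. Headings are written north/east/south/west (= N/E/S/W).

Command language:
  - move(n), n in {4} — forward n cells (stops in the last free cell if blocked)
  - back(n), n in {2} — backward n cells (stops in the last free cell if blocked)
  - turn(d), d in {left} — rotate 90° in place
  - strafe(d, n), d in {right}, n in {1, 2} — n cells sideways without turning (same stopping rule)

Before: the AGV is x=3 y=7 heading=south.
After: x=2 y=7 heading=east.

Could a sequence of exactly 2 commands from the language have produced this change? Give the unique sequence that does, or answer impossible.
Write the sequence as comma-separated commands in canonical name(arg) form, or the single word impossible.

strafe(right, 1), turn(left)

key: position moved to (2,7) AND the heading swung to E — translation plus rotation needed
t0: x=3 y=7 heading=south
t=1 strafe(right, 1) ⇒ x=2 y=7 heading=south
t=2 turn(left) ⇒ x=2 y=7 heading=east
no other 2-command option fits: unique.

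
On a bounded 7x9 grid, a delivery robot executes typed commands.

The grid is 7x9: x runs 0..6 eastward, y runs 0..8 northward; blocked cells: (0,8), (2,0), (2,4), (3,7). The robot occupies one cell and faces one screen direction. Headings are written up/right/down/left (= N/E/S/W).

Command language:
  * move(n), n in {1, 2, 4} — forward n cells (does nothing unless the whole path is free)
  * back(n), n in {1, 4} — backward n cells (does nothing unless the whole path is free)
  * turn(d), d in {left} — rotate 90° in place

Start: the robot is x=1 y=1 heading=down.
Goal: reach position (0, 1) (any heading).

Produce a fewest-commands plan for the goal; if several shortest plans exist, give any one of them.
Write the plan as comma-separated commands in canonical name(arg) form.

initial: x=1 y=1 heading=down
t=1 turn(left) ⇒ x=1 y=1 heading=right
t=2 back(1) ⇒ x=0 y=1 heading=right
minimal: 2 command(s), checked below 2.

turn(left), back(1)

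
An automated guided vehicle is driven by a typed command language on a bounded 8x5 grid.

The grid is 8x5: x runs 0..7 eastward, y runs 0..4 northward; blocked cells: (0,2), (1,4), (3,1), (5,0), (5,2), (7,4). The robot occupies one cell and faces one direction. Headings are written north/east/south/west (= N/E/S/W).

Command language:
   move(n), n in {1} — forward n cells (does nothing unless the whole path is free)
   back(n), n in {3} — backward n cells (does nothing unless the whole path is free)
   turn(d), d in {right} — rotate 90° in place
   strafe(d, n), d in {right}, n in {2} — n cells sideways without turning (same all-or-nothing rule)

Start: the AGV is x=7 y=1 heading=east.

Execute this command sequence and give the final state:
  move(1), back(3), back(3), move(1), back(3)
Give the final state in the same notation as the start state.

begin: x=7 y=1 heading=east
step 1 (move(1)): x=7 y=1 heading=east
step 2 (back(3)): x=4 y=1 heading=east
step 3 (back(3)): x=4 y=1 heading=east
step 4 (move(1)): x=5 y=1 heading=east
step 5 (back(3)): x=5 y=1 heading=east

x=5 y=1 heading=east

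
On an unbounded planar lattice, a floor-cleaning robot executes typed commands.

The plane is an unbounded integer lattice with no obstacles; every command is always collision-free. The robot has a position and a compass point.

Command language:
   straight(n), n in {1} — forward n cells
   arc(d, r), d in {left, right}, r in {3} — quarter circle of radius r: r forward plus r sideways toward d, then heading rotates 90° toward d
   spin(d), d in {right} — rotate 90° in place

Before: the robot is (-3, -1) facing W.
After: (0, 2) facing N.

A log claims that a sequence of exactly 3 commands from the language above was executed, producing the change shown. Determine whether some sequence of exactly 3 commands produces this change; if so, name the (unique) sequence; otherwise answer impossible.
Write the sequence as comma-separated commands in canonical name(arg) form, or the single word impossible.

key: position moved to (0,2) AND the heading swung to N — translation plus rotation needed
begin: (-3, -1) facing W
step 1 (spin(right)): (-3, -1) facing N
step 2 (spin(right)): (-3, -1) facing E
step 3 (arc(left, 3)): (0, 2) facing N
all 64 alternatives checked — unique.

spin(right), spin(right), arc(left, 3)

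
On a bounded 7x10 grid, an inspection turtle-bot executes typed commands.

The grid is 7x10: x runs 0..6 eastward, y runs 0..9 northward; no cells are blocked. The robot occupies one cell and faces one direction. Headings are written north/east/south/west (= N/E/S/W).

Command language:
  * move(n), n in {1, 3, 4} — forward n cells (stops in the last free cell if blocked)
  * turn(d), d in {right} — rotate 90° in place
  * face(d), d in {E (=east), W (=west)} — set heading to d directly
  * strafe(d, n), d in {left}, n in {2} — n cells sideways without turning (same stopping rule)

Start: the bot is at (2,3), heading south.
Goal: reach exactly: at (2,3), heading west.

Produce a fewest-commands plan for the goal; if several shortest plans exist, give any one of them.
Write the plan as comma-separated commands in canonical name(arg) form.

from: at (2,3), heading south
t=1 face(W) ⇒ at (2,3), heading west
minimal: 1 command(s), checked below 1.

face(W)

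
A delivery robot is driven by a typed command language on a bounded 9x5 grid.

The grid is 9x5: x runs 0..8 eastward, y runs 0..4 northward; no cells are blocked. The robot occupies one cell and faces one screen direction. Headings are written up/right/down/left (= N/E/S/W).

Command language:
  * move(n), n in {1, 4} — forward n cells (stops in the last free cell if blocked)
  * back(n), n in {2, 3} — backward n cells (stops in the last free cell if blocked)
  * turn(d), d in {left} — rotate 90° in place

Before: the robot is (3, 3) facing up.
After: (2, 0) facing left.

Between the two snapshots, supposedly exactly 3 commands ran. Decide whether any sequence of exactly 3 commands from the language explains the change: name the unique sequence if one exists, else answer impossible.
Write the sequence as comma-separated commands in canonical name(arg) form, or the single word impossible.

key: order matters: swapping back(3) and move(1) lands elsewhere
t0: (3, 3) facing up
1. back(3) → (3, 0) facing up
2. turn(left) → (3, 0) facing left
3. move(1) → (2, 0) facing left
uniquely the one of 125 3-step routes that fits.

back(3), turn(left), move(1)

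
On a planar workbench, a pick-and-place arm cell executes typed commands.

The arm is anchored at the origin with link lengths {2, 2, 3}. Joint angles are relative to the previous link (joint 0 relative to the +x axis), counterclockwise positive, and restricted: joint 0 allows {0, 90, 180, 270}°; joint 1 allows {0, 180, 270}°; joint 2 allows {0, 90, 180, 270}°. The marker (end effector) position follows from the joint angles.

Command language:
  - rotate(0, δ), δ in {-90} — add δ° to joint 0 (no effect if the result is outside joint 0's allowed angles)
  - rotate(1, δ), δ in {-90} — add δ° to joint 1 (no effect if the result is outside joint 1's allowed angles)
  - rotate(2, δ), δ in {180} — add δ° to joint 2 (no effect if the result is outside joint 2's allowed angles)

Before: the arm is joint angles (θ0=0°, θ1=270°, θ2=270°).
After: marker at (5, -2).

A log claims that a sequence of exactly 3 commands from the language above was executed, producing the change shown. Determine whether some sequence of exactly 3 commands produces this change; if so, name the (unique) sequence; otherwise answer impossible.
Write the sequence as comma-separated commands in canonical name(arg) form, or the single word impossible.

rotate(2, 180), rotate(2, 180), rotate(2, 180)

initial: joint angles (θ0=0°, θ1=270°, θ2=270°)
1. rotate(2, 180) → joint angles (θ0=0°, θ1=270°, θ2=90°)
2. rotate(2, 180) → joint angles (θ0=0°, θ1=270°, θ2=270°)
3. rotate(2, 180) → joint angles (θ0=0°, θ1=270°, θ2=90°)
all 27 alternatives checked — unique.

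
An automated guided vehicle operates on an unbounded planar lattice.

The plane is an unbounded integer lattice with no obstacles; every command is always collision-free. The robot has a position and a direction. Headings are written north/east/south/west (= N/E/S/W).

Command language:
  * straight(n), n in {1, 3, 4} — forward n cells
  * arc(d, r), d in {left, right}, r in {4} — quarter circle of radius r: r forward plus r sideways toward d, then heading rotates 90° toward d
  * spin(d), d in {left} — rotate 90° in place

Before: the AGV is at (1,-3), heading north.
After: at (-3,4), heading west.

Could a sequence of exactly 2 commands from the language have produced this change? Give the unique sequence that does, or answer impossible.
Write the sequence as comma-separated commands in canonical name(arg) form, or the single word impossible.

key: running arc(left, 4) before straight(3) would end elsewhere — order is forced
t0: at (1,-3), heading north
t=1 straight(3) ⇒ at (1,0), heading north
t=2 arc(left, 4) ⇒ at (-3,4), heading west
all 36 alternatives checked — unique.

straight(3), arc(left, 4)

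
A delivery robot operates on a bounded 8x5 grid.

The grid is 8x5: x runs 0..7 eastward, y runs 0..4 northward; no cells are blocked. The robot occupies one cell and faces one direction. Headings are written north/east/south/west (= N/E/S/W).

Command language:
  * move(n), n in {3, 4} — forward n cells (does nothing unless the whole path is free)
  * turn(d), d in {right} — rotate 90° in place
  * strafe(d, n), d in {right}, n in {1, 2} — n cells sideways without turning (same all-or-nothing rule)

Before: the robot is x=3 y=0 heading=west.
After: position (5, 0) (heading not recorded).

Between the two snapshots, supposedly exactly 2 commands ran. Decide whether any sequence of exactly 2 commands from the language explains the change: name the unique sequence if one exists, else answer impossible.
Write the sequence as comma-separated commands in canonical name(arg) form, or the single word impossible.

key: running strafe(right, 2) before turn(right) would end elsewhere — order is forced
from: x=3 y=0 heading=west
[1] after turn(right): x=3 y=0 heading=north
[2] after strafe(right, 2): x=5 y=0 heading=north
no rival 2-sequence matches.

turn(right), strafe(right, 2)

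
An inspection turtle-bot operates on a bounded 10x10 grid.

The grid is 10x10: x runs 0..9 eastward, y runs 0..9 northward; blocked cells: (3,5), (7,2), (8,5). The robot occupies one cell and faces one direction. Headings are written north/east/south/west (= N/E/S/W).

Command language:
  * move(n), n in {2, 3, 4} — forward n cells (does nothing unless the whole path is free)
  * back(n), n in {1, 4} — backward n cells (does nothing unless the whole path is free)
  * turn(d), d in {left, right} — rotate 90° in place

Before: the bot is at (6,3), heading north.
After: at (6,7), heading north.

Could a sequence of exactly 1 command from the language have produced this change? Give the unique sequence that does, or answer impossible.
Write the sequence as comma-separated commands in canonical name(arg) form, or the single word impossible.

key: still facing N — the one step turns nothing
t0: at (6,3), heading north
1. move(4) → at (6,7), heading north
all 7 alternatives checked — unique.

move(4)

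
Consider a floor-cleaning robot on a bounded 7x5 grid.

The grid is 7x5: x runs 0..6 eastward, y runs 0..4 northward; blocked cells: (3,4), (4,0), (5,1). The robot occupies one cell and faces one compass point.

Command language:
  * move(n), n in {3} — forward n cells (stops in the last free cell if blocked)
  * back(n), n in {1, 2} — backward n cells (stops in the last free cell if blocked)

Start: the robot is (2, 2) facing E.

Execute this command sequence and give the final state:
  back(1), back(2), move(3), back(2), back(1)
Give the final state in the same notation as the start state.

(0, 2) facing E

start: (2, 2) facing E
step 1 (back(1)): (1, 2) facing E
step 2 (back(2)): (0, 2) facing E
step 3 (move(3)): (3, 2) facing E
step 4 (back(2)): (1, 2) facing E
step 5 (back(1)): (0, 2) facing E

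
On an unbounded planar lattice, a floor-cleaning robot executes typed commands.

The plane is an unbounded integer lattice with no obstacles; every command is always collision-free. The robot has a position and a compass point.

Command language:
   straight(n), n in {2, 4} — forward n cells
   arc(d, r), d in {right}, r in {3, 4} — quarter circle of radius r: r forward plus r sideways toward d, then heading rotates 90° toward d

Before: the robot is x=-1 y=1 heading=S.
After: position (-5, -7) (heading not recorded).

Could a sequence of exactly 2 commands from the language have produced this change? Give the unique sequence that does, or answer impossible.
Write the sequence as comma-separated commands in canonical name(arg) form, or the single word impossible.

straight(4), arc(right, 4)

key: running arc(right, 4) before straight(4) would end elsewhere — order is forced
from: x=-1 y=1 heading=S
[1] after straight(4): x=-1 y=-3 heading=S
[2] after arc(right, 4): x=-5 y=-7 heading=W
all 16 alternatives checked — unique.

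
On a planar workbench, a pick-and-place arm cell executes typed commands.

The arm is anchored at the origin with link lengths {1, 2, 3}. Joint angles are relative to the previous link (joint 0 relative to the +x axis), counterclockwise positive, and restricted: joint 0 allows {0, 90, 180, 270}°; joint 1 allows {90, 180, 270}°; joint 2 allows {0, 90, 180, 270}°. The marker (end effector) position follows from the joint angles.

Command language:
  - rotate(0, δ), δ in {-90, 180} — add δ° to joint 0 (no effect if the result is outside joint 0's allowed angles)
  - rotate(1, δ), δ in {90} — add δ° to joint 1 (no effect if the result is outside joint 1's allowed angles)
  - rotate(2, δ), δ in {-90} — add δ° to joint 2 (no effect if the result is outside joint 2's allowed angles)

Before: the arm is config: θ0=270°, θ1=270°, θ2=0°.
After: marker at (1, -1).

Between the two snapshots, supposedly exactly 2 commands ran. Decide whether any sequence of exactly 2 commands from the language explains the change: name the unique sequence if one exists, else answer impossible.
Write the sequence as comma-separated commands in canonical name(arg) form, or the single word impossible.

from: config: θ0=270°, θ1=270°, θ2=0°
[1] after rotate(2, -90): config: θ0=270°, θ1=270°, θ2=270°
[2] after rotate(2, -90): config: θ0=270°, θ1=270°, θ2=180°
no other 2-command option fits: unique.

rotate(2, -90), rotate(2, -90)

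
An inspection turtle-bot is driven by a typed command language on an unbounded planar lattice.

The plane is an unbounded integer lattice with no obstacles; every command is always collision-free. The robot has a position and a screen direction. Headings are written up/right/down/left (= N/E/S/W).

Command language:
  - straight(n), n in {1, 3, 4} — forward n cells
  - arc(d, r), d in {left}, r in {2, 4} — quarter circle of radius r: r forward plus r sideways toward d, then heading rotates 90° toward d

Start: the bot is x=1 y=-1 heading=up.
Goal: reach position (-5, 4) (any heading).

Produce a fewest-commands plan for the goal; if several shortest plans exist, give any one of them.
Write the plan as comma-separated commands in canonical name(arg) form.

initial: x=1 y=-1 heading=up
step 1 (straight(3)): x=1 y=2 heading=up
step 2 (arc(left, 2)): x=-1 y=4 heading=left
step 3 (straight(4)): x=-5 y=4 heading=left
nothing shorter than 3 reaches the goal.

straight(3), arc(left, 2), straight(4)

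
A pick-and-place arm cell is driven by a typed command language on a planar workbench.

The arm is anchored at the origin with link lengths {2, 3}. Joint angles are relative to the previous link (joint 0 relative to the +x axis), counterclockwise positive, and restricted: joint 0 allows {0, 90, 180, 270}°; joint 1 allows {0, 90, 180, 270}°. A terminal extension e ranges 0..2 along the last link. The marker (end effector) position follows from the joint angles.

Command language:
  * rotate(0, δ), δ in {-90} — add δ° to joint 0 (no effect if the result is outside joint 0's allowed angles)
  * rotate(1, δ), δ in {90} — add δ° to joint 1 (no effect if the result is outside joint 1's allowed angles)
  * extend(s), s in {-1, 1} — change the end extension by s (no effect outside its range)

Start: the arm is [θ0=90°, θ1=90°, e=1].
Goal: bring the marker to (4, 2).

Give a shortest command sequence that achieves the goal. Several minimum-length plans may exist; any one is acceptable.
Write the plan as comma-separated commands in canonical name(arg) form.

rotate(1, 90), rotate(1, 90)

from: [θ0=90°, θ1=90°, e=1]
[1] after rotate(1, 90): [θ0=90°, θ1=180°, e=1]
[2] after rotate(1, 90): [θ0=90°, θ1=270°, e=1]
nothing shorter than 2 reaches the goal.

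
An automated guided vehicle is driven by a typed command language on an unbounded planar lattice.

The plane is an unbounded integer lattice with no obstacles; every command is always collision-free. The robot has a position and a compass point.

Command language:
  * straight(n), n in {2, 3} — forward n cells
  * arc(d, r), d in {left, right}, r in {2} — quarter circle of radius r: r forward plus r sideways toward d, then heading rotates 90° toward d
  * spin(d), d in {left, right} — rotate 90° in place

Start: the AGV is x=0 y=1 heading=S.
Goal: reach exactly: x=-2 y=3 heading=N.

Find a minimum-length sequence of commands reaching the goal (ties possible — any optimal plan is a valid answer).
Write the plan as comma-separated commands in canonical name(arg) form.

start: x=0 y=1 heading=S
step 1 (spin(right)): x=0 y=1 heading=W
step 2 (arc(right, 2)): x=-2 y=3 heading=N
shorter routes all fall short; 2 is best.

spin(right), arc(right, 2)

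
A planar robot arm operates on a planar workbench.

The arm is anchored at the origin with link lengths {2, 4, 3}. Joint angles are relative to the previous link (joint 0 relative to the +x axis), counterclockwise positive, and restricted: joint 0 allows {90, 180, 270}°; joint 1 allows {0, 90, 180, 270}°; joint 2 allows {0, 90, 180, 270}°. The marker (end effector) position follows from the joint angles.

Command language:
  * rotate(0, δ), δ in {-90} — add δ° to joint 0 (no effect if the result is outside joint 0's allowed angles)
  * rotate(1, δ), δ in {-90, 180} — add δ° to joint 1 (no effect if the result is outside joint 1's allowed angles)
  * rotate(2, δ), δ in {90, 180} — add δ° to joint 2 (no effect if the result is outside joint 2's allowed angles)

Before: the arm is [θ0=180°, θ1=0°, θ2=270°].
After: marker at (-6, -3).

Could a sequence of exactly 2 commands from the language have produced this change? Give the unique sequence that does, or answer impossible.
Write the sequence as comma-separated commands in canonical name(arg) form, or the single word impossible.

t0: [θ0=180°, θ1=0°, θ2=270°]
1. rotate(2, 90) → [θ0=180°, θ1=0°, θ2=0°]
2. rotate(2, 90) → [θ0=180°, θ1=0°, θ2=90°]
no rival 2-sequence matches.

rotate(2, 90), rotate(2, 90)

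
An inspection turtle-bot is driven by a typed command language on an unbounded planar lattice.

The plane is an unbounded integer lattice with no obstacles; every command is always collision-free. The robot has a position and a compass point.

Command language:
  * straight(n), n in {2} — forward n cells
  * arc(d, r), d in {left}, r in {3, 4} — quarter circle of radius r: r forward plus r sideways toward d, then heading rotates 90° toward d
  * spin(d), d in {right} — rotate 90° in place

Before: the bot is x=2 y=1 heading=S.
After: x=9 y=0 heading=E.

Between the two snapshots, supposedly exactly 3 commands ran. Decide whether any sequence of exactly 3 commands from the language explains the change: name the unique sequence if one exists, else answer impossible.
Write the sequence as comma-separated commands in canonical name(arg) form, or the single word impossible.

arc(left, 4), arc(left, 3), spin(right)

key: order matters: swapping arc(left, 4) and spin(right) lands elsewhere
begin: x=2 y=1 heading=S
step 1 (arc(left, 4)): x=6 y=-3 heading=E
step 2 (arc(left, 3)): x=9 y=0 heading=N
step 3 (spin(right)): x=9 y=0 heading=E
all 64 alternatives checked — unique.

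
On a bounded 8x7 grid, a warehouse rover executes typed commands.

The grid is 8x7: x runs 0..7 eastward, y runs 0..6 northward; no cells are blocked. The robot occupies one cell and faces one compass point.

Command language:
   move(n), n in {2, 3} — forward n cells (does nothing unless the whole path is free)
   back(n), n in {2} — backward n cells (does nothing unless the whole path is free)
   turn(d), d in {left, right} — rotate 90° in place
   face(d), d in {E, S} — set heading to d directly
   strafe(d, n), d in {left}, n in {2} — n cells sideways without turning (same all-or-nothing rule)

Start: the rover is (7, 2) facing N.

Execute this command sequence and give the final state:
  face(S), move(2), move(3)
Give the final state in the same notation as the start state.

(7, 0) facing S

begin: (7, 2) facing N
t=1 face(S) ⇒ (7, 2) facing S
t=2 move(2) ⇒ (7, 0) facing S
t=3 move(3) ⇒ (7, 0) facing S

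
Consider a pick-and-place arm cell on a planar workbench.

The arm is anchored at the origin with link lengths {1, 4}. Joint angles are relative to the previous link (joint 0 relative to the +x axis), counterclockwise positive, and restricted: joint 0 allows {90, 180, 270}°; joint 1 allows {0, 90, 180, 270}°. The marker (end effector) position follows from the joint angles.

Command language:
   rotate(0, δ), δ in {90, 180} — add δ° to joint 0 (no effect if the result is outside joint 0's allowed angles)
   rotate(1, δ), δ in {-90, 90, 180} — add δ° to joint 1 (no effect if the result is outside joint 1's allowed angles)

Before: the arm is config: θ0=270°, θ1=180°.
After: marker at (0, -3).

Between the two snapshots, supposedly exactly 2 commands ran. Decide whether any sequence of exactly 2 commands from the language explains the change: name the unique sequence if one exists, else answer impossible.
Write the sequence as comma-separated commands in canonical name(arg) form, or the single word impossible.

key: running rotate(0, 180) before rotate(0, 90) would end elsewhere — order is forced
start: config: θ0=270°, θ1=180°
step 1 (rotate(0, 90)): config: θ0=270°, θ1=180°
step 2 (rotate(0, 180)): config: θ0=90°, θ1=180°
all 25 alternatives checked — unique.

rotate(0, 90), rotate(0, 180)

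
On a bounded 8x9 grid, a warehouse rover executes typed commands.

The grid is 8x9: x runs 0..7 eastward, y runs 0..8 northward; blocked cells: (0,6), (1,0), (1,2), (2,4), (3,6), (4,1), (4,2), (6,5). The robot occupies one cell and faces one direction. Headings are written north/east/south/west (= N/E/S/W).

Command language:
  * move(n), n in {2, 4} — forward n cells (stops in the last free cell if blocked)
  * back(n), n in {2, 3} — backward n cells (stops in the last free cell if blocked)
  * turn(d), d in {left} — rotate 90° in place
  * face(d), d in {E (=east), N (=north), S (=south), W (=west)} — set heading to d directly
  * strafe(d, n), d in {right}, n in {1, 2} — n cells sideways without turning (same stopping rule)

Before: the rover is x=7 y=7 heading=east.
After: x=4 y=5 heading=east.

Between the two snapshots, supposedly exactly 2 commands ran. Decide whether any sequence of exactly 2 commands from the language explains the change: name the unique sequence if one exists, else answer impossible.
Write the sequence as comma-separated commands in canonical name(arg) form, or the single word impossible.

key: still facing E at the end — nothing in the sequence rotates
t0: x=7 y=7 heading=east
[1] after back(3): x=4 y=7 heading=east
[2] after strafe(right, 2): x=4 y=5 heading=east
no rival 2-sequence matches.

back(3), strafe(right, 2)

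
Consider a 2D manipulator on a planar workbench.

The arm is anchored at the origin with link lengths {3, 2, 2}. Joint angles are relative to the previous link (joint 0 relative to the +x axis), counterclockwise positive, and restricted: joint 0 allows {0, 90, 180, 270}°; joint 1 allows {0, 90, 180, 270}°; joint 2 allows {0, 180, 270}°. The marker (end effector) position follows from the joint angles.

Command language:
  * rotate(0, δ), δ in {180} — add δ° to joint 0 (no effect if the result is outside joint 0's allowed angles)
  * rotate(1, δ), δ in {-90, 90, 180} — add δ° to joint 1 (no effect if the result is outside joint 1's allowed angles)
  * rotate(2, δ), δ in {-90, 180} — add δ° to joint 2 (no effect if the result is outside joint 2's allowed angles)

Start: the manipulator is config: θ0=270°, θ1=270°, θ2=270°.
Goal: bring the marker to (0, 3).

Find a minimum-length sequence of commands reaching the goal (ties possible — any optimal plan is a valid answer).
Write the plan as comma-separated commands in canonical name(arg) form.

rotate(0, 180), rotate(2, -90)

t0: config: θ0=270°, θ1=270°, θ2=270°
step 1 (rotate(0, 180)): config: θ0=90°, θ1=270°, θ2=270°
step 2 (rotate(2, -90)): config: θ0=90°, θ1=270°, θ2=180°
nothing shorter than 2 reaches the goal.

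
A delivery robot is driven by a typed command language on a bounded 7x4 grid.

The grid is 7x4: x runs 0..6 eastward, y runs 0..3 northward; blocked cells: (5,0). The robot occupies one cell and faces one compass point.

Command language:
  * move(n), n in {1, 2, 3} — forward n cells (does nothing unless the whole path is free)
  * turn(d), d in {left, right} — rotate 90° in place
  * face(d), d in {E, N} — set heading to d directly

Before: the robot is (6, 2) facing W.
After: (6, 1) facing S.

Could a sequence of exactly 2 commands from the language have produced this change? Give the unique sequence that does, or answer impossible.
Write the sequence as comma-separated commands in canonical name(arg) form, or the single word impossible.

key: position moved to (6,1) AND the heading swung to S — translation plus rotation needed
initial: (6, 2) facing W
1. turn(left) → (6, 2) facing S
2. move(1) → (6, 1) facing S
no rival 2-sequence matches.

turn(left), move(1)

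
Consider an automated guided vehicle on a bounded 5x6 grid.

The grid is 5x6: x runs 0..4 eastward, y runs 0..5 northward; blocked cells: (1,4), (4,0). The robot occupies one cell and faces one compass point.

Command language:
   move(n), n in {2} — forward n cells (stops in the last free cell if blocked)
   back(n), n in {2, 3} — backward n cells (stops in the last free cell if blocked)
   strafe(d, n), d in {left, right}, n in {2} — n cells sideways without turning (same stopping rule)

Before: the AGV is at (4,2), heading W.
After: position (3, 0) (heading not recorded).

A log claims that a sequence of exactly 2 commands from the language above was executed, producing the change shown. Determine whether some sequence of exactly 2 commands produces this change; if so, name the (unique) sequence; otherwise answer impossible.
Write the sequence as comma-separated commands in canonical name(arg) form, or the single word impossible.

every 2-command combo misses the target.

impossible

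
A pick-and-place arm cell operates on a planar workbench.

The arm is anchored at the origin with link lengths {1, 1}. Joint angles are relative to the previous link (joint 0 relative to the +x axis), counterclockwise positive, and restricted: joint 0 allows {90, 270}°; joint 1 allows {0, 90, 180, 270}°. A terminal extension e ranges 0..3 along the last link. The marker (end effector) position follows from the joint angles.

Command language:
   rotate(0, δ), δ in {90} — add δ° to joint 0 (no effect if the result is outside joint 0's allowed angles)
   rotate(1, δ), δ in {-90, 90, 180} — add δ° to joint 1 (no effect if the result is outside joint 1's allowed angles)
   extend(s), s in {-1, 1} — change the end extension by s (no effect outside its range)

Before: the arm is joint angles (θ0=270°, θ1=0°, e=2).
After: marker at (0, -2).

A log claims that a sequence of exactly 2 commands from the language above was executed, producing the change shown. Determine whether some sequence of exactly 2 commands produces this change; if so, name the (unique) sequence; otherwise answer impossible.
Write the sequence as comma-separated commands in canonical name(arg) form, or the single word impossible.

extend(-1), extend(-1)

initial: joint angles (θ0=270°, θ1=0°, e=2)
1. extend(-1) → joint angles (θ0=270°, θ1=0°, e=1)
2. extend(-1) → joint angles (θ0=270°, θ1=0°, e=0)
all 36 alternatives checked — unique.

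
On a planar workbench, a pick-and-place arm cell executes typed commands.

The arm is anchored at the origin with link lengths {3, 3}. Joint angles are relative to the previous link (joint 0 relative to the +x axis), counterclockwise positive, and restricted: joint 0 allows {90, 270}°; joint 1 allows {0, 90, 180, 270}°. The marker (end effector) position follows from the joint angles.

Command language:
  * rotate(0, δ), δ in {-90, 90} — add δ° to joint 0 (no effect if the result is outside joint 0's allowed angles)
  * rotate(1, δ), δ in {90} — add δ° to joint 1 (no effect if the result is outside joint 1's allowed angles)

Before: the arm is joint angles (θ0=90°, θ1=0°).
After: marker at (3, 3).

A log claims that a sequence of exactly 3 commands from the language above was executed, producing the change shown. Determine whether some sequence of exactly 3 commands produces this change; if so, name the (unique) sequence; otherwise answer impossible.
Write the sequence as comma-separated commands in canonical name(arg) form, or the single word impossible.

begin: joint angles (θ0=90°, θ1=0°)
step 1 (rotate(1, 90)): joint angles (θ0=90°, θ1=90°)
step 2 (rotate(1, 90)): joint angles (θ0=90°, θ1=180°)
step 3 (rotate(1, 90)): joint angles (θ0=90°, θ1=270°)
uniquely the one of 27 3-step routes that fits.

rotate(1, 90), rotate(1, 90), rotate(1, 90)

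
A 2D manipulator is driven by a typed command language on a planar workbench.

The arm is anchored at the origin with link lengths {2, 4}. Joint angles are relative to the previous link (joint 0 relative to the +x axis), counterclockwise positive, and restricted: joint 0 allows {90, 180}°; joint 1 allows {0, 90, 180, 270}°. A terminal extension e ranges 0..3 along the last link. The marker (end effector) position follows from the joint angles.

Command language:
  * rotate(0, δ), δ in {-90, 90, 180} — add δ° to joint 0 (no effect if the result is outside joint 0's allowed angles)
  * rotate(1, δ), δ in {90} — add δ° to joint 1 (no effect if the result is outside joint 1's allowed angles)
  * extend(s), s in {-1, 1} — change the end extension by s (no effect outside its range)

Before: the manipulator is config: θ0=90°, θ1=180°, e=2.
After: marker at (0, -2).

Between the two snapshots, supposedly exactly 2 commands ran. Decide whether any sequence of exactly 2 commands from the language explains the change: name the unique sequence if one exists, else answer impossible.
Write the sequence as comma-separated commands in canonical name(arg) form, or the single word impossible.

t0: config: θ0=90°, θ1=180°, e=2
step 1 (extend(-1)): config: θ0=90°, θ1=180°, e=1
step 2 (extend(-1)): config: θ0=90°, θ1=180°, e=0
all 36 alternatives checked — unique.

extend(-1), extend(-1)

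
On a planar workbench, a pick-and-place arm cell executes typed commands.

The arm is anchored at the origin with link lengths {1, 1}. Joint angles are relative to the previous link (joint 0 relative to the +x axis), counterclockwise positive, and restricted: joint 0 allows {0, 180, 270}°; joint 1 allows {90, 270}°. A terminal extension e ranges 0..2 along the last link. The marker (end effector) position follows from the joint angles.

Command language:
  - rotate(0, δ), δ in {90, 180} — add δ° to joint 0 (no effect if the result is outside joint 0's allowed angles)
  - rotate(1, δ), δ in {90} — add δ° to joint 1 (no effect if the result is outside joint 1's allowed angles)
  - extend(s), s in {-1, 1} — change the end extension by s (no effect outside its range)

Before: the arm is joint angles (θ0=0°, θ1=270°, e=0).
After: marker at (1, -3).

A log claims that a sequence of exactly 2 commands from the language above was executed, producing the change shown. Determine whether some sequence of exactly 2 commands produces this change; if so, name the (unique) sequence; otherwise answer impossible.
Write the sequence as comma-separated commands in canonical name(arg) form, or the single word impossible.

extend(1), extend(1)

start: joint angles (θ0=0°, θ1=270°, e=0)
step 1 (extend(1)): joint angles (θ0=0°, θ1=270°, e=1)
step 2 (extend(1)): joint angles (θ0=0°, θ1=270°, e=2)
no other 2-command option fits: unique.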